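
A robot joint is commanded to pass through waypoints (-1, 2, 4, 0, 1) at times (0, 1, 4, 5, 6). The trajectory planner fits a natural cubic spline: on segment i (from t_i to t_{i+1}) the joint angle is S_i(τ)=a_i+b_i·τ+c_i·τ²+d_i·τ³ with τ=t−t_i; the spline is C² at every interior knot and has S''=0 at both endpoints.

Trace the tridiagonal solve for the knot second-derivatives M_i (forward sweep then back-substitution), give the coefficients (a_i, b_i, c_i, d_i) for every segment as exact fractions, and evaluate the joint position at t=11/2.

  seg 0: a=-1 b=478/159 c=0 d=-1/159
  seg 1: a=2 b=475/159 c=-1/53 d=-40/159
  seg 2: a=4 b=-623/159 c=-121/53 d=350/159
  seg 3: a=0 b=-299/159 c=229/53 d=-229/159
S(11/2) = -17/424

Δ: Δ0=3, Δ1=2/3, Δ2=-4, Δ3=1
row 1: diag=8, rhs=-14; c'=3/8, d'=-7/4
row 2: denom=8−3·3/8=55/8; d'=(-28−3·-7/4)/(55/8)=-182/55
row 3: denom=4−1·8/55=212/55; d'=(30−1·-182/55)/(212/55)=458/53
back: M3=458/53
back: M2=-182/55−8/55·458/53=-242/53
back: M1=-7/4−3/8·-242/53=-2/53
M: M0=0, M1=-2/53, M2=-242/53, M3=458/53, M4=0
seg 0: a=-1, c=M0/2=0, d=(M1−M0)/(6·1)=-1/159, b=Δ0−h0·(2M0+M1)/6=478/159
seg 1: a=2, c=M1/2=-1/53, d=(M2−M1)/(6·3)=-40/159, b=Δ1−h1·(2M1+M2)/6=475/159
seg 2: a=4, c=M2/2=-121/53, d=(M3−M2)/(6·1)=350/159, b=Δ2−h2·(2M2+M3)/6=-623/159
seg 3: a=0, c=M3/2=229/53, d=(M4−M3)/(6·1)=-229/159, b=Δ3−h3·(2M3+M4)/6=-299/159
t_q=11/2 → seg 3, τ=1/2; S=0+-299/159·τ+229/53·τ²+-229/159·τ³=-17/424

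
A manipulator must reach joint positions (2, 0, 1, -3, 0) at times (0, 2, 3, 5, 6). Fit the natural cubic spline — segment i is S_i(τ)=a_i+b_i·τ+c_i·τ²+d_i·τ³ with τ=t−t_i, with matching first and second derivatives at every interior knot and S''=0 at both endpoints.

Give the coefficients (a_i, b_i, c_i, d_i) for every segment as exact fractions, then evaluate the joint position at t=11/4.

Δ: Δ0=-1, Δ1=1, Δ2=-2, Δ3=3
row 1: diag=6, rhs=12; c'=1/6, d'=2
row 2: denom=6−1·1/6=35/6; d'=(-18−1·2)/(35/6)=-24/7
row 3: denom=6−2·12/35=186/35; d'=(30−2·-24/7)/(186/35)=215/31
back: M3=215/31
back: M2=-24/7−12/35·215/31=-180/31
back: M1=2−1/6·-180/31=92/31
M: M0=0, M1=92/31, M2=-180/31, M3=215/31, M4=0
seg 0: a=2, c=M0/2=0, d=(M1−M0)/(6·2)=23/93, b=Δ0−h0·(2M0+M1)/6=-185/93
seg 1: a=0, c=M1/2=46/31, d=(M2−M1)/(6·1)=-136/93, b=Δ1−h1·(2M1+M2)/6=91/93
seg 2: a=1, c=M2/2=-90/31, d=(M3−M2)/(6·2)=395/372, b=Δ2−h2·(2M2+M3)/6=-41/93
seg 3: a=-3, c=M3/2=215/62, d=(M4−M3)/(6·1)=-215/186, b=Δ3−h3·(2M3+M4)/6=64/93
t_q=11/4 → seg 1, τ=3/4; S=0+91/93·τ+46/31·τ²+-136/93·τ³=59/62

  seg 0: a=2 b=-185/93 c=0 d=23/93
  seg 1: a=0 b=91/93 c=46/31 d=-136/93
  seg 2: a=1 b=-41/93 c=-90/31 d=395/372
  seg 3: a=-3 b=64/93 c=215/62 d=-215/186
S(11/4) = 59/62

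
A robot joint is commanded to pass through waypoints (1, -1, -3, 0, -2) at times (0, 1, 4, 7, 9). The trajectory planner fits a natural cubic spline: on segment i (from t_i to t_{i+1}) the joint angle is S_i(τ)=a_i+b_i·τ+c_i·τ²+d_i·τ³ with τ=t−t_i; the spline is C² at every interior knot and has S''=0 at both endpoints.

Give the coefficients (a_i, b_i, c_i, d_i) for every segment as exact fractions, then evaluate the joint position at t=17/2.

  seg 0: a=1 b=-838/399 c=0 d=40/399
  seg 1: a=-1 b=-718/399 c=40/133 d=92/3591
  seg 2: a=-3 b=278/399 c=212/399 d=-515/3591
  seg 3: a=0 b=5/399 c=-101/133 d=101/798
S(17/2) = -2687/2128

Δ: Δ0=-2, Δ1=-2/3, Δ2=1, Δ3=-1
row 1: diag=8, rhs=8; c'=3/8, d'=1
row 2: denom=12−3·3/8=87/8; d'=(10−3·1)/(87/8)=56/87
row 3: denom=10−3·8/29=266/29; d'=(-12−3·56/87)/(266/29)=-202/133
back: M3=-202/133
back: M2=56/87−8/29·-202/133=424/399
back: M1=1−3/8·424/399=80/133
M: M0=0, M1=80/133, M2=424/399, M3=-202/133, M4=0
seg 0: a=1, c=M0/2=0, d=(M1−M0)/(6·1)=40/399, b=Δ0−h0·(2M0+M1)/6=-838/399
seg 1: a=-1, c=M1/2=40/133, d=(M2−M1)/(6·3)=92/3591, b=Δ1−h1·(2M1+M2)/6=-718/399
seg 2: a=-3, c=M2/2=212/399, d=(M3−M2)/(6·3)=-515/3591, b=Δ2−h2·(2M2+M3)/6=278/399
seg 3: a=0, c=M3/2=-101/133, d=(M4−M3)/(6·2)=101/798, b=Δ3−h3·(2M3+M4)/6=5/399
t_q=17/2 → seg 3, τ=3/2; S=0+5/399·τ+-101/133·τ²+101/798·τ³=-2687/2128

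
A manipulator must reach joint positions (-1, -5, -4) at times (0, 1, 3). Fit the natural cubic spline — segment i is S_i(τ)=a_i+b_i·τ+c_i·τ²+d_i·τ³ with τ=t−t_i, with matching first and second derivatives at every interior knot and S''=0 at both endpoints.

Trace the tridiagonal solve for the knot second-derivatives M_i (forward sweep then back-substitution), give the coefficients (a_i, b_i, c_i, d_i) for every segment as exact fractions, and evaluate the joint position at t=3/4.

  seg 0: a=-1 b=-19/4 c=0 d=3/4
  seg 1: a=-5 b=-5/2 c=9/4 d=-3/8
S(3/4) = -1087/256

Δ: Δ0=-4, Δ1=1/2
row 1: diag=6, rhs=27; c'=1/3, d'=9/2
back: M1=9/2
M: M0=0, M1=9/2, M2=0
seg 0: a=-1, c=M0/2=0, d=(M1−M0)/(6·1)=3/4, b=Δ0−h0·(2M0+M1)/6=-19/4
seg 1: a=-5, c=M1/2=9/4, d=(M2−M1)/(6·2)=-3/8, b=Δ1−h1·(2M1+M2)/6=-5/2
t_q=3/4 → seg 0, τ=3/4; S=-1+-19/4·τ+0·τ²+3/4·τ³=-1087/256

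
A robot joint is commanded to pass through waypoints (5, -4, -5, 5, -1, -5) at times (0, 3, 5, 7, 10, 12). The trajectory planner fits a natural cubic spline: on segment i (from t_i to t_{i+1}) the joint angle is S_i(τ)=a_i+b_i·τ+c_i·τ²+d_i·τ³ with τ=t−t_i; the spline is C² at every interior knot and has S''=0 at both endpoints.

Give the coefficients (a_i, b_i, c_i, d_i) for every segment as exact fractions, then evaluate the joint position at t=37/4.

Δ: Δ0=-3, Δ1=-1/2, Δ2=5, Δ3=-2, Δ4=-2
row 1: diag=10, rhs=15; c'=1/5, d'=3/2
row 2: denom=8−2·1/5=38/5; d'=(33−2·3/2)/(38/5)=75/19
row 3: denom=10−2·5/19=180/19; d'=(-42−2·75/19)/(180/19)=-79/15
row 4: denom=10−3·19/60=181/20; d'=(0−3·-79/15)/(181/20)=316/181
back: M4=316/181
back: M3=-79/15−19/60·316/181=-3160/543
back: M2=75/19−5/19·-3160/543=2975/543
back: M1=3/2−1/5·2975/543=439/1086
M: M0=0, M1=439/1086, M2=2975/543, M3=-3160/543, M4=316/181, M5=0
seg 0: a=5, c=M0/2=0, d=(M1−M0)/(6·3)=439/19548, b=Δ0−h0·(2M0+M1)/6=-6955/2172
seg 1: a=-4, c=M1/2=439/2172, d=(M2−M1)/(6·2)=1837/4344, b=Δ1−h1·(2M1+M2)/6=-2819/1086
seg 2: a=-5, c=M2/2=2975/1086, d=(M3−M2)/(6·2)=-2045/2172, b=Δ2−h2·(2M2+M3)/6=595/181
seg 3: a=5, c=M3/2=-1580/543, d=(M4−M3)/(6·3)=2054/4887, b=Δ3−h3·(2M3+M4)/6=1600/543
seg 4: a=-1, c=M4/2=158/181, d=(M5−M4)/(6·2)=-79/543, b=Δ4−h4·(2M4+M5)/6=-1718/543
t_q=37/4 → seg 3, τ=9/4; S=5+1600/543·τ+-1580/543·τ²+2054/4887·τ³=9769/5792

  seg 0: a=5 b=-6955/2172 c=0 d=439/19548
  seg 1: a=-4 b=-2819/1086 c=439/2172 d=1837/4344
  seg 2: a=-5 b=595/181 c=2975/1086 d=-2045/2172
  seg 3: a=5 b=1600/543 c=-1580/543 d=2054/4887
  seg 4: a=-1 b=-1718/543 c=158/181 d=-79/543
S(37/4) = 9769/5792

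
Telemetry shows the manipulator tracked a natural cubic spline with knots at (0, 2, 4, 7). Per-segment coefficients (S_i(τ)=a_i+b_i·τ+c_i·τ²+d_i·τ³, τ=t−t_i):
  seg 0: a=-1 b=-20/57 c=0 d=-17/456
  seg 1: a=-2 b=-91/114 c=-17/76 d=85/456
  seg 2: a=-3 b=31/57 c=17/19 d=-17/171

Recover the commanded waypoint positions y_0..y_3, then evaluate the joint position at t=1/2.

y_0 = S_0(0) = a_0 = -1
y_1 = S_1(0) = a_1 = -2
y_2 = S_2(0) = a_2 = -3
y_3 = S_2(3) = 4
t_q=1/2 is in segment 0 (τ=1/2); S_0(τ)=-1435/1216

y_0=-1 y_1=-2 y_2=-3 y_3=4
S(1/2) = -1435/1216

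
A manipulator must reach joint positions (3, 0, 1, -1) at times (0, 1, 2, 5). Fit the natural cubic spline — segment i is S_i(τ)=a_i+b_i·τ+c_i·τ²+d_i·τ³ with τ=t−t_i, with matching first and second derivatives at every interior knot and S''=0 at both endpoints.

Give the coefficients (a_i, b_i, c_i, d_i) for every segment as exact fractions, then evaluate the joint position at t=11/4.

Δ: Δ0=-3, Δ1=1, Δ2=-2/3
row 1: diag=4, rhs=24; c'=1/4, d'=6
row 2: denom=8−1·1/4=31/4; d'=(-10−1·6)/(31/4)=-64/31
back: M2=-64/31
back: M1=6−1/4·-64/31=202/31
M: M0=0, M1=202/31, M2=-64/31, M3=0
seg 0: a=3, c=M0/2=0, d=(M1−M0)/(6·1)=101/93, b=Δ0−h0·(2M0+M1)/6=-380/93
seg 1: a=0, c=M1/2=101/31, d=(M2−M1)/(6·1)=-133/93, b=Δ1−h1·(2M1+M2)/6=-77/93
seg 2: a=1, c=M2/2=-32/31, d=(M3−M2)/(6·3)=32/279, b=Δ2−h2·(2M2+M3)/6=130/93
t_q=11/4 → seg 2, τ=3/4; S=1+130/93·τ+-32/31·τ²+32/279·τ³=47/31

  seg 0: a=3 b=-380/93 c=0 d=101/93
  seg 1: a=0 b=-77/93 c=101/31 d=-133/93
  seg 2: a=1 b=130/93 c=-32/31 d=32/279
S(11/4) = 47/31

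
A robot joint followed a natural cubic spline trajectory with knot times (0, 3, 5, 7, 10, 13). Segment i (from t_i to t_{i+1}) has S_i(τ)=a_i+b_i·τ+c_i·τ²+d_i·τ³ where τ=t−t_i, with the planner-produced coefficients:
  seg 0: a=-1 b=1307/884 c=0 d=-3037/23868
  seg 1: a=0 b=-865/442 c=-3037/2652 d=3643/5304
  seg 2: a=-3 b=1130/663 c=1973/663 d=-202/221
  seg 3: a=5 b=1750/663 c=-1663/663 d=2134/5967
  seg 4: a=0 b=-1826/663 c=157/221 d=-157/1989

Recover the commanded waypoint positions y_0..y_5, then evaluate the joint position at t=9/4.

y_0=-1 y_1=0 y_2=-3 y_3=5 y_4=0 y_5=-4
S(9/4) = 49633/56576

y_0 = S_0(0) = a_0 = -1
y_1 = S_1(0) = a_1 = 0
y_2 = S_2(0) = a_2 = -3
y_3 = S_3(0) = a_3 = 5
y_4 = S_4(0) = a_4 = 0
y_5 = S_4(3) = -4
t_q=9/4 is in segment 0 (τ=9/4); S_0(τ)=49633/56576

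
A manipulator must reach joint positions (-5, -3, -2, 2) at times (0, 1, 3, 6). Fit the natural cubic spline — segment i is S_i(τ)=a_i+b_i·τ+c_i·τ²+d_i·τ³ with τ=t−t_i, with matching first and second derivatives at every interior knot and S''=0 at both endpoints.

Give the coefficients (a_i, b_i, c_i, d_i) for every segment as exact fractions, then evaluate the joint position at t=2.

  seg 0: a=-5 b=193/84 c=0 d=-25/84
  seg 1: a=-3 b=59/42 c=-25/28 d=37/168
  seg 2: a=-2 b=10/21 c=3/7 d=-1/21
S(2) = -127/56

Δ: Δ0=2, Δ1=1/2, Δ2=4/3
row 1: diag=6, rhs=-9; c'=1/3, d'=-3/2
row 2: denom=10−2·1/3=28/3; d'=(5−2·-3/2)/(28/3)=6/7
back: M2=6/7
back: M1=-3/2−1/3·6/7=-25/14
M: M0=0, M1=-25/14, M2=6/7, M3=0
seg 0: a=-5, c=M0/2=0, d=(M1−M0)/(6·1)=-25/84, b=Δ0−h0·(2M0+M1)/6=193/84
seg 1: a=-3, c=M1/2=-25/28, d=(M2−M1)/(6·2)=37/168, b=Δ1−h1·(2M1+M2)/6=59/42
seg 2: a=-2, c=M2/2=3/7, d=(M3−M2)/(6·3)=-1/21, b=Δ2−h2·(2M2+M3)/6=10/21
t_q=2 → seg 1, τ=1; S=-3+59/42·τ+-25/28·τ²+37/168·τ³=-127/56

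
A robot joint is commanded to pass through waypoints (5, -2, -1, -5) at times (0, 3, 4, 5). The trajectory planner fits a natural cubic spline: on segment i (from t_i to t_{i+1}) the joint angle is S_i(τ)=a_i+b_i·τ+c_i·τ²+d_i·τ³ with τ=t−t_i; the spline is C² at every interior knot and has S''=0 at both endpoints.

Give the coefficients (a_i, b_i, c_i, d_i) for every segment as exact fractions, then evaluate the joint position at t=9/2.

  seg 0: a=5 b=-382/93 c=0 d=55/279
  seg 1: a=-2 b=113/93 c=55/31 d=-185/93
  seg 2: a=-1 b=-112/93 c=-130/31 d=130/93
S(9/2) = -307/124

Δ: Δ0=-7/3, Δ1=1, Δ2=-4
row 1: diag=8, rhs=20; c'=1/8, d'=5/2
row 2: denom=4−1·1/8=31/8; d'=(-30−1·5/2)/(31/8)=-260/31
back: M2=-260/31
back: M1=5/2−1/8·-260/31=110/31
M: M0=0, M1=110/31, M2=-260/31, M3=0
seg 0: a=5, c=M0/2=0, d=(M1−M0)/(6·3)=55/279, b=Δ0−h0·(2M0+M1)/6=-382/93
seg 1: a=-2, c=M1/2=55/31, d=(M2−M1)/(6·1)=-185/93, b=Δ1−h1·(2M1+M2)/6=113/93
seg 2: a=-1, c=M2/2=-130/31, d=(M3−M2)/(6·1)=130/93, b=Δ2−h2·(2M2+M3)/6=-112/93
t_q=9/2 → seg 2, τ=1/2; S=-1+-112/93·τ+-130/31·τ²+130/93·τ³=-307/124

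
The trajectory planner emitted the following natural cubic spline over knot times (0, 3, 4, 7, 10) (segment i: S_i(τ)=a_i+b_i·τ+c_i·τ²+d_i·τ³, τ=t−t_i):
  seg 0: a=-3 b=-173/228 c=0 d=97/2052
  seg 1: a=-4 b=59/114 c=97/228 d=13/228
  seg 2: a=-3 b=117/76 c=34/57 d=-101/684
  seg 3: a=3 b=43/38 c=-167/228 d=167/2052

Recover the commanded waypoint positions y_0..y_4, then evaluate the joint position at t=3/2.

y_0=-3 y_1=-4 y_2=-3 y_3=3 y_4=2
S(3/2) = -2419/608

y_0 = S_0(0) = a_0 = -3
y_1 = S_1(0) = a_1 = -4
y_2 = S_2(0) = a_2 = -3
y_3 = S_3(0) = a_3 = 3
y_4 = S_3(3) = 2
t_q=3/2 is in segment 0 (τ=3/2); S_0(τ)=-2419/608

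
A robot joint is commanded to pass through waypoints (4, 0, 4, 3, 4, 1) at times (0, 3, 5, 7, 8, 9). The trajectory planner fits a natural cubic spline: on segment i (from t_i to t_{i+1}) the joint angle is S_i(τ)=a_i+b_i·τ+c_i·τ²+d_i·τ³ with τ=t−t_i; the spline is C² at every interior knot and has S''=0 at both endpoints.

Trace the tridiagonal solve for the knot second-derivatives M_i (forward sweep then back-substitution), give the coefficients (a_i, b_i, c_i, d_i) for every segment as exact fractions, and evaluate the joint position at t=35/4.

Δ: Δ0=-4/3, Δ1=2, Δ2=-1/2, Δ3=1, Δ4=-3
row 1: diag=10, rhs=20; c'=1/5, d'=2
row 2: denom=8−2·1/5=38/5; d'=(-15−2·2)/(38/5)=-5/2
row 3: denom=6−2·5/19=104/19; d'=(9−2·-5/2)/(104/19)=133/52
row 4: denom=4−1·19/104=397/104; d'=(-24−1·133/52)/(397/104)=-2762/397
back: M4=-2762/397
back: M3=133/52−19/104·-2762/397=1520/397
back: M2=-5/2−5/19·1520/397=-2785/794
back: M1=2−1/5·-2785/794=2145/794
M: M0=0, M1=2145/794, M2=-2785/794, M3=1520/397, M4=-2762/397, M5=0
seg 0: a=4, c=M0/2=0, d=(M1−M0)/(6·3)=715/4764, b=Δ0−h0·(2M0+M1)/6=-12787/4764
seg 1: a=0, c=M1/2=2145/1588, d=(M2−M1)/(6·2)=-2465/4764, b=Δ1−h1·(2M1+M2)/6=3259/2382
seg 2: a=4, c=M2/2=-2785/1588, d=(M3−M2)/(6·2)=5825/9528, b=Δ2−h2·(2M2+M3)/6=1339/2382
seg 3: a=3, c=M3/2=760/397, d=(M4−M3)/(6·1)=-2141/1191, b=Δ3−h3·(2M3+M4)/6=1052/1191
seg 4: a=4, c=M4/2=-1381/397, d=(M5−M4)/(6·1)=1381/1191, b=Δ4−h4·(2M4+M5)/6=-811/1191
t_q=35/4 → seg 4, τ=3/4; S=4+-811/1191·τ+-1381/397·τ²+1381/1191·τ³=51369/25408

  seg 0: a=4 b=-12787/4764 c=0 d=715/4764
  seg 1: a=0 b=3259/2382 c=2145/1588 d=-2465/4764
  seg 2: a=4 b=1339/2382 c=-2785/1588 d=5825/9528
  seg 3: a=3 b=1052/1191 c=760/397 d=-2141/1191
  seg 4: a=4 b=-811/1191 c=-1381/397 d=1381/1191
S(35/4) = 51369/25408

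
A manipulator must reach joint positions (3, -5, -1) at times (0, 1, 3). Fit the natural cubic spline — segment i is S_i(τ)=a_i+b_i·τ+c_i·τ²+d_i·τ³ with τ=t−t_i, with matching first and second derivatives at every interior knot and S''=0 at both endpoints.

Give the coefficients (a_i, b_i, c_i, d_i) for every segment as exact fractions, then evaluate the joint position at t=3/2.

Δ: Δ0=-8, Δ1=2
row 1: diag=6, rhs=60; c'=1/3, d'=10
back: M1=10
M: M0=0, M1=10, M2=0
seg 0: a=3, c=M0/2=0, d=(M1−M0)/(6·1)=5/3, b=Δ0−h0·(2M0+M1)/6=-29/3
seg 1: a=-5, c=M1/2=5, d=(M2−M1)/(6·2)=-5/6, b=Δ1−h1·(2M1+M2)/6=-14/3
t_q=3/2 → seg 1, τ=1/2; S=-5+-14/3·τ+5·τ²+-5/6·τ³=-99/16

  seg 0: a=3 b=-29/3 c=0 d=5/3
  seg 1: a=-5 b=-14/3 c=5 d=-5/6
S(3/2) = -99/16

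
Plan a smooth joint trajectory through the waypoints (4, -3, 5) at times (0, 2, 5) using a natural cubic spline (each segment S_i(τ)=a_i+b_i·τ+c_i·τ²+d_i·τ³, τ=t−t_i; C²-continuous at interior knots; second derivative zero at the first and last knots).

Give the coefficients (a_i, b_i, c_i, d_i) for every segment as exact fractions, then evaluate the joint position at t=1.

  seg 0: a=4 b=-71/15 c=0 d=37/120
  seg 1: a=-3 b=-31/30 c=37/20 d=-37/180
S(1) = -17/40

Δ: Δ0=-7/2, Δ1=8/3
row 1: diag=10, rhs=37; c'=3/10, d'=37/10
back: M1=37/10
M: M0=0, M1=37/10, M2=0
seg 0: a=4, c=M0/2=0, d=(M1−M0)/(6·2)=37/120, b=Δ0−h0·(2M0+M1)/6=-71/15
seg 1: a=-3, c=M1/2=37/20, d=(M2−M1)/(6·3)=-37/180, b=Δ1−h1·(2M1+M2)/6=-31/30
t_q=1 → seg 0, τ=1; S=4+-71/15·τ+0·τ²+37/120·τ³=-17/40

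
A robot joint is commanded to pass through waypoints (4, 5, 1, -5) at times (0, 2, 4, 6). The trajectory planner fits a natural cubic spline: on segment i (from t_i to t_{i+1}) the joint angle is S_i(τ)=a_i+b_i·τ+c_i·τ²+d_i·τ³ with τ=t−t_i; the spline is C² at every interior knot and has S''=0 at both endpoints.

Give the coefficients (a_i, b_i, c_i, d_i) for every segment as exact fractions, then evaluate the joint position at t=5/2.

Δ: Δ0=1/2, Δ1=-2, Δ2=-3
row 1: diag=8, rhs=-15; c'=1/4, d'=-15/8
row 2: denom=8−2·1/4=15/2; d'=(-6−2·-15/8)/(15/2)=-3/10
back: M2=-3/10
back: M1=-15/8−1/4·-3/10=-9/5
M: M0=0, M1=-9/5, M2=-3/10, M3=0
seg 0: a=4, c=M0/2=0, d=(M1−M0)/(6·2)=-3/20, b=Δ0−h0·(2M0+M1)/6=11/10
seg 1: a=5, c=M1/2=-9/10, d=(M2−M1)/(6·2)=1/8, b=Δ1−h1·(2M1+M2)/6=-7/10
seg 2: a=1, c=M2/2=-3/20, d=(M3−M2)/(6·2)=1/40, b=Δ2−h2·(2M2+M3)/6=-14/5
t_q=5/2 → seg 1, τ=1/2; S=5+-7/10·τ+-9/10·τ²+1/8·τ³=1421/320

  seg 0: a=4 b=11/10 c=0 d=-3/20
  seg 1: a=5 b=-7/10 c=-9/10 d=1/8
  seg 2: a=1 b=-14/5 c=-3/20 d=1/40
S(5/2) = 1421/320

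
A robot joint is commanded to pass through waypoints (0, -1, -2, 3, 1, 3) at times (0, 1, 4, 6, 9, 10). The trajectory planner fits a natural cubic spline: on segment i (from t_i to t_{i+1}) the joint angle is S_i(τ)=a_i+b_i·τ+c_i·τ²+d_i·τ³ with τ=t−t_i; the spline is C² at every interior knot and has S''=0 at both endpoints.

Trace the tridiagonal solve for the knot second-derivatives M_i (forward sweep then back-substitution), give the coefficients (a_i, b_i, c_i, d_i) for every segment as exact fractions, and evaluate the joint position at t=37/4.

Δ: Δ0=-1, Δ1=-1/3, Δ2=5/2, Δ3=-2/3, Δ4=2
row 1: diag=8, rhs=4; c'=3/8, d'=1/2
row 2: denom=10−3·3/8=71/8; d'=(17−3·1/2)/(71/8)=124/71
row 3: denom=10−2·16/71=678/71; d'=(-19−2·124/71)/(678/71)=-1597/678
row 4: denom=8−3·71/226=1595/226; d'=(16−3·-1597/678)/(1595/226)=5213/1595
back: M4=5213/1595
back: M3=-1597/678−71/226·5213/1595=-16184/4785
back: M2=124/71−16/71·-16184/4785=12004/4785
back: M1=1/2−3/8·12004/4785=-703/1595
M: M0=0, M1=-703/1595, M2=12004/4785, M3=-16184/4785, M4=5213/1595, M5=0
seg 0: a=0, c=M0/2=0, d=(M1−M0)/(6·1)=-703/9570, b=Δ0−h0·(2M0+M1)/6=-8867/9570
seg 1: a=-1, c=M1/2=-703/3190, d=(M2−M1)/(6·3)=1283/7830, b=Δ1−h1·(2M1+M2)/6=-5488/4785
seg 2: a=-2, c=M2/2=6002/4785, d=(M3−M2)/(6·2)=-27/55, b=Δ2−h2·(2M2+M3)/6=18709/9570
seg 3: a=3, c=M3/2=-8092/4785, d=(M4−M3)/(6·3)=2893/7830, b=Δ3−h3·(2M3+M4)/6=10349/9570
seg 4: a=1, c=M4/2=5213/3190, d=(M5−M4)/(6·1)=-5213/9570, b=Δ4−h4·(2M4+M5)/6=4357/4785
t_q=37/4 → seg 4, τ=1/4; S=1+4357/4785·τ+5213/3190·τ²+-5213/9570·τ³=269749/204160

  seg 0: a=0 b=-8867/9570 c=0 d=-703/9570
  seg 1: a=-1 b=-5488/4785 c=-703/3190 d=1283/7830
  seg 2: a=-2 b=18709/9570 c=6002/4785 d=-27/55
  seg 3: a=3 b=10349/9570 c=-8092/4785 d=2893/7830
  seg 4: a=1 b=4357/4785 c=5213/3190 d=-5213/9570
S(37/4) = 269749/204160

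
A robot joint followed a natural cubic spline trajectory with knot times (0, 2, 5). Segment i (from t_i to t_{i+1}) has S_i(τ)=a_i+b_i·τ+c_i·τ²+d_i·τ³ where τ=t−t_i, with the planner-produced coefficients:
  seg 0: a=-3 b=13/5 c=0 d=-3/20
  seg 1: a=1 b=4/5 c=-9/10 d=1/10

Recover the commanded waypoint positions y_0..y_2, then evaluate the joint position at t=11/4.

y_0 = S_0(0) = a_0 = -3
y_1 = S_1(0) = a_1 = 1
y_2 = S_1(3) = -2
t_q=11/4 is in segment 1 (τ=3/4); S_1(τ)=727/640

y_0=-3 y_1=1 y_2=-2
S(11/4) = 727/640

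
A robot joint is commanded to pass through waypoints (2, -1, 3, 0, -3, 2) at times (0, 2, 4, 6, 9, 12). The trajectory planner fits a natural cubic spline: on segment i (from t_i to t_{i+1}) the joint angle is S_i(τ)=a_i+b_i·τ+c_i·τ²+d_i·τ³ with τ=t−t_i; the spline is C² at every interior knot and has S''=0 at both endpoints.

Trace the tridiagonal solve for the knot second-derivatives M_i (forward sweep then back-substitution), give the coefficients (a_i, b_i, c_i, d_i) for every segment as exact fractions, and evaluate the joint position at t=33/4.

Δ: Δ0=-3/2, Δ1=2, Δ2=-3/2, Δ3=-1, Δ4=5/3
row 1: diag=8, rhs=21; c'=1/4, d'=21/8
row 2: denom=8−2·1/4=15/2; d'=(-21−2·21/8)/(15/2)=-7/2
row 3: denom=10−2·4/15=142/15; d'=(3−2·-7/2)/(142/15)=75/71
row 4: denom=12−3·45/142=1569/142; d'=(16−3·75/71)/(1569/142)=1822/1569
back: M4=1822/1569
back: M3=75/71−45/142·1822/1569=360/523
back: M2=-7/2−4/15·360/523=-3853/1046
back: M1=21/8−1/4·-3853/1046=3709/1046
M: M0=0, M1=3709/1046, M2=-3853/1046, M3=360/523, M4=1822/1569, M5=0
seg 0: a=2, c=M0/2=0, d=(M1−M0)/(6·2)=3709/12552, b=Δ0−h0·(2M0+M1)/6=-4208/1569
seg 1: a=-1, c=M1/2=3709/2092, d=(M2−M1)/(6·2)=-3781/6276, b=Δ1−h1·(2M1+M2)/6=2711/3138
seg 2: a=3, c=M2/2=-3853/2092, d=(M3−M2)/(6·2)=4573/12552, b=Δ2−h2·(2M2+M3)/6=2279/3138
seg 3: a=0, c=M3/2=180/523, d=(M4−M3)/(6·3)=371/14121, b=Δ3−h3·(2M3+M4)/6=-3560/1569
seg 4: a=-3, c=M4/2=911/1569, d=(M5−M4)/(6·3)=-911/14121, b=Δ4−h4·(2M4+M5)/6=793/1569
t_q=33/4 → seg 3, τ=9/4; S=0+-3560/1569·τ+180/523·τ²+371/14121·τ³=-102543/33472

  seg 0: a=2 b=-4208/1569 c=0 d=3709/12552
  seg 1: a=-1 b=2711/3138 c=3709/2092 d=-3781/6276
  seg 2: a=3 b=2279/3138 c=-3853/2092 d=4573/12552
  seg 3: a=0 b=-3560/1569 c=180/523 d=371/14121
  seg 4: a=-3 b=793/1569 c=911/1569 d=-911/14121
S(33/4) = -102543/33472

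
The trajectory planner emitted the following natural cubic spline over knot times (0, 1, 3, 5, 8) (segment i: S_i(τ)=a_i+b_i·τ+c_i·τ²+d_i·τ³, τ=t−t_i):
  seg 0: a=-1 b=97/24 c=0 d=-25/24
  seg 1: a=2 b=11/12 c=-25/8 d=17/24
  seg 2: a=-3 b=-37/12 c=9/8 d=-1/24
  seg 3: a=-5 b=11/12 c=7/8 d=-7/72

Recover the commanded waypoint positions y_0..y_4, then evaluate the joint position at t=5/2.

y_0=-1 y_1=2 y_2=-3 y_3=-5 y_4=3
S(5/2) = -81/64

y_0 = S_0(0) = a_0 = -1
y_1 = S_1(0) = a_1 = 2
y_2 = S_2(0) = a_2 = -3
y_3 = S_3(0) = a_3 = -5
y_4 = S_3(3) = 3
t_q=5/2 is in segment 1 (τ=3/2); S_1(τ)=-81/64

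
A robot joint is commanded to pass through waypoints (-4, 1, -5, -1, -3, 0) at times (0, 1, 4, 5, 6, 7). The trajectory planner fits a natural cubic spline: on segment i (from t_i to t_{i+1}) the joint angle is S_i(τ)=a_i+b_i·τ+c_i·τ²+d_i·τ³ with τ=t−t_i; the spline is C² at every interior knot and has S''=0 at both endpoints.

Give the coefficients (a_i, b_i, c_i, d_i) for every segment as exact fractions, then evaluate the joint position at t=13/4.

  seg 0: a=-4 b=5134/793 c=0 d=-1169/793
  seg 1: a=1 b=1627/793 c=-3507/793 d=812/793
  seg 2: a=-5 b=193/61 c=3801/793 d=-3138/793
  seg 3: a=-1 b=697/793 c=-5613/793 d=3330/793
  seg 4: a=-3 b=-539/793 c=4377/793 d=-1459/793
S(13/4) = -16205/3172

Δ: Δ0=5, Δ1=-2, Δ2=4, Δ3=-2, Δ4=3
row 1: diag=8, rhs=-42; c'=3/8, d'=-21/4
row 2: denom=8−3·3/8=55/8; d'=(36−3·-21/4)/(55/8)=414/55
row 3: denom=4−1·8/55=212/55; d'=(-36−1·414/55)/(212/55)=-1197/106
row 4: denom=4−1·55/212=793/212; d'=(30−1·-1197/106)/(793/212)=8754/793
back: M4=8754/793
back: M3=-1197/106−55/212·8754/793=-11226/793
back: M2=414/55−8/55·-11226/793=7602/793
back: M1=-21/4−3/8·7602/793=-7014/793
M: M0=0, M1=-7014/793, M2=7602/793, M3=-11226/793, M4=8754/793, M5=0
seg 0: a=-4, c=M0/2=0, d=(M1−M0)/(6·1)=-1169/793, b=Δ0−h0·(2M0+M1)/6=5134/793
seg 1: a=1, c=M1/2=-3507/793, d=(M2−M1)/(6·3)=812/793, b=Δ1−h1·(2M1+M2)/6=1627/793
seg 2: a=-5, c=M2/2=3801/793, d=(M3−M2)/(6·1)=-3138/793, b=Δ2−h2·(2M2+M3)/6=193/61
seg 3: a=-1, c=M3/2=-5613/793, d=(M4−M3)/(6·1)=3330/793, b=Δ3−h3·(2M3+M4)/6=697/793
seg 4: a=-3, c=M4/2=4377/793, d=(M5−M4)/(6·1)=-1459/793, b=Δ4−h4·(2M4+M5)/6=-539/793
t_q=13/4 → seg 1, τ=9/4; S=1+1627/793·τ+-3507/793·τ²+812/793·τ³=-16205/3172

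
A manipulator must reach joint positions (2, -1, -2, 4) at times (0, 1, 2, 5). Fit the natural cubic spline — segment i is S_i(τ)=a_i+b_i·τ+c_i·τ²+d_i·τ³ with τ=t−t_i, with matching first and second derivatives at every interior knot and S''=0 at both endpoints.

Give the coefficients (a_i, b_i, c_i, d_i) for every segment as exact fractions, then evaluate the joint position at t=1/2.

  seg 0: a=2 b=-106/31 c=0 d=13/31
  seg 1: a=-1 b=-67/31 c=39/31 d=-3/31
  seg 2: a=-2 b=2/31 c=30/31 d=-10/93
S(1/2) = 85/248

Δ: Δ0=-3, Δ1=-1, Δ2=2
row 1: diag=4, rhs=12; c'=1/4, d'=3
row 2: denom=8−1·1/4=31/4; d'=(18−1·3)/(31/4)=60/31
back: M2=60/31
back: M1=3−1/4·60/31=78/31
M: M0=0, M1=78/31, M2=60/31, M3=0
seg 0: a=2, c=M0/2=0, d=(M1−M0)/(6·1)=13/31, b=Δ0−h0·(2M0+M1)/6=-106/31
seg 1: a=-1, c=M1/2=39/31, d=(M2−M1)/(6·1)=-3/31, b=Δ1−h1·(2M1+M2)/6=-67/31
seg 2: a=-2, c=M2/2=30/31, d=(M3−M2)/(6·3)=-10/93, b=Δ2−h2·(2M2+M3)/6=2/31
t_q=1/2 → seg 0, τ=1/2; S=2+-106/31·τ+0·τ²+13/31·τ³=85/248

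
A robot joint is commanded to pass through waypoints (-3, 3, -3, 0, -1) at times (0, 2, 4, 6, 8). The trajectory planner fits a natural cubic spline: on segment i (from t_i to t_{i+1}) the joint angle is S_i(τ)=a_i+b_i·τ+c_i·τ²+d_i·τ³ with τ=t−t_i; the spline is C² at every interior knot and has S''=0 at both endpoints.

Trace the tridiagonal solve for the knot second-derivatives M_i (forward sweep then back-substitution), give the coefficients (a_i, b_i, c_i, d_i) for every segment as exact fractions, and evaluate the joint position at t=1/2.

  seg 0: a=-3 b=139/28 c=0 d=-55/112
  seg 1: a=3 b=-13/14 c=-165/56 d=107/112
  seg 2: a=-3 b=-5/4 c=39/14 d=-79/112
  seg 3: a=0 b=10/7 c=-81/56 d=27/112
S(1/2) = -519/896

Δ: Δ0=3, Δ1=-3, Δ2=3/2, Δ3=-1/2
row 1: diag=8, rhs=-36; c'=1/4, d'=-9/2
row 2: denom=8−2·1/4=15/2; d'=(27−2·-9/2)/(15/2)=24/5
row 3: denom=8−2·4/15=112/15; d'=(-12−2·24/5)/(112/15)=-81/28
back: M3=-81/28
back: M2=24/5−4/15·-81/28=39/7
back: M1=-9/2−1/4·39/7=-165/28
M: M0=0, M1=-165/28, M2=39/7, M3=-81/28, M4=0
seg 0: a=-3, c=M0/2=0, d=(M1−M0)/(6·2)=-55/112, b=Δ0−h0·(2M0+M1)/6=139/28
seg 1: a=3, c=M1/2=-165/56, d=(M2−M1)/(6·2)=107/112, b=Δ1−h1·(2M1+M2)/6=-13/14
seg 2: a=-3, c=M2/2=39/14, d=(M3−M2)/(6·2)=-79/112, b=Δ2−h2·(2M2+M3)/6=-5/4
seg 3: a=0, c=M3/2=-81/56, d=(M4−M3)/(6·2)=27/112, b=Δ3−h3·(2M3+M4)/6=10/7
t_q=1/2 → seg 0, τ=1/2; S=-3+139/28·τ+0·τ²+-55/112·τ³=-519/896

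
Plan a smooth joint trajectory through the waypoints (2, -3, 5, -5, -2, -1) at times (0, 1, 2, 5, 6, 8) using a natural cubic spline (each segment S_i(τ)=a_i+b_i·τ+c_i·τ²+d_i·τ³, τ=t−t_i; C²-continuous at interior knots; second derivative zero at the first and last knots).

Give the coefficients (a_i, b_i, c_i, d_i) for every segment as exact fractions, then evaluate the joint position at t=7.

  seg 0: a=2 b=-66271/7446 c=0 d=29041/7446
  seg 1: a=-3 b=10426/3723 c=29041/2482 d=-48407/7446
  seg 2: a=5 b=49877/7446 c=-9683/1241 d=33199/22338
  seg 3: a=-5 b=40/3723 c=13833/2482 d=-19241/7446
  seg 4: a=-2 b=25355/7446 c=-2704/1241 d=1352/3723
S(7) = -1019/2482

Δ: Δ0=-5, Δ1=8, Δ2=-10/3, Δ3=3, Δ4=1/2
row 1: diag=4, rhs=78; c'=1/4, d'=39/2
row 2: denom=8−1·1/4=31/4; d'=(-68−1·39/2)/(31/4)=-350/31
row 3: denom=8−3·12/31=212/31; d'=(38−3·-350/31)/(212/31)=557/53
row 4: denom=6−1·31/212=1241/212; d'=(-15−1·557/53)/(1241/212)=-5408/1241
back: M4=-5408/1241
back: M3=557/53−31/212·-5408/1241=13833/1241
back: M2=-350/31−12/31·13833/1241=-19366/1241
back: M1=39/2−1/4·-19366/1241=29041/1241
M: M0=0, M1=29041/1241, M2=-19366/1241, M3=13833/1241, M4=-5408/1241, M5=0
seg 0: a=2, c=M0/2=0, d=(M1−M0)/(6·1)=29041/7446, b=Δ0−h0·(2M0+M1)/6=-66271/7446
seg 1: a=-3, c=M1/2=29041/2482, d=(M2−M1)/(6·1)=-48407/7446, b=Δ1−h1·(2M1+M2)/6=10426/3723
seg 2: a=5, c=M2/2=-9683/1241, d=(M3−M2)/(6·3)=33199/22338, b=Δ2−h2·(2M2+M3)/6=49877/7446
seg 3: a=-5, c=M3/2=13833/2482, d=(M4−M3)/(6·1)=-19241/7446, b=Δ3−h3·(2M3+M4)/6=40/3723
seg 4: a=-2, c=M4/2=-2704/1241, d=(M5−M4)/(6·2)=1352/3723, b=Δ4−h4·(2M4+M5)/6=25355/7446
t_q=7 → seg 4, τ=1; S=-2+25355/7446·τ+-2704/1241·τ²+1352/3723·τ³=-1019/2482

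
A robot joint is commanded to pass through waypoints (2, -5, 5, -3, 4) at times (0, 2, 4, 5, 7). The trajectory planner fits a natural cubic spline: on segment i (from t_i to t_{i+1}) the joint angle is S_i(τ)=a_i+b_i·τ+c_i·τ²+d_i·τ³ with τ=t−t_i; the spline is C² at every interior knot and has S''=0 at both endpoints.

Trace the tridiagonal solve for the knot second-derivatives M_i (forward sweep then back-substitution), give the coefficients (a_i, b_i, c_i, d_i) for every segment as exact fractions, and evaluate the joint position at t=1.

Δ: Δ0=-7/2, Δ1=5, Δ2=-8, Δ3=7/2
row 1: diag=8, rhs=51; c'=1/4, d'=51/8
row 2: denom=6−2·1/4=11/2; d'=(-78−2·51/8)/(11/2)=-33/2
row 3: denom=6−1·2/11=64/11; d'=(69−1·-33/2)/(64/11)=1881/128
back: M3=1881/128
back: M2=-33/2−2/11·1881/128=-1227/64
back: M1=51/8−1/4·-1227/64=2859/256
M: M0=0, M1=2859/256, M2=-1227/64, M3=1881/128, M4=0
seg 0: a=2, c=M0/2=0, d=(M1−M0)/(6·2)=953/1024, b=Δ0−h0·(2M0+M1)/6=-1849/256
seg 1: a=-5, c=M1/2=2859/512, d=(M2−M1)/(6·2)=-2589/1024, b=Δ1−h1·(2M1+M2)/6=505/128
seg 2: a=5, c=M2/2=-1227/128, d=(M3−M2)/(6·1)=1445/256, b=Δ2−h2·(2M2+M3)/6=-1039/256
seg 3: a=-3, c=M3/2=1881/256, d=(M4−M3)/(6·2)=-627/512, b=Δ3−h3·(2M3+M4)/6=-403/64
t_q=1 → seg 0, τ=1; S=2+-1849/256·τ+0·τ²+953/1024·τ³=-4395/1024

  seg 0: a=2 b=-1849/256 c=0 d=953/1024
  seg 1: a=-5 b=505/128 c=2859/512 d=-2589/1024
  seg 2: a=5 b=-1039/256 c=-1227/128 d=1445/256
  seg 3: a=-3 b=-403/64 c=1881/256 d=-627/512
S(1) = -4395/1024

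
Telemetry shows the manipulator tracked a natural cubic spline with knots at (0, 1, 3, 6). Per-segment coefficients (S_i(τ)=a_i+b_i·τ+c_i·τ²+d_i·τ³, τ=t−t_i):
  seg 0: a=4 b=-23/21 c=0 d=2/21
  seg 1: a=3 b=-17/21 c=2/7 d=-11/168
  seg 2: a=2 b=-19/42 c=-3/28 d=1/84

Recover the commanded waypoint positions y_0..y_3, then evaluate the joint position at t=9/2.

y_0=4 y_1=3 y_2=2 y_3=0
S(9/2) = 251/224

y_0 = S_0(0) = a_0 = 4
y_1 = S_1(0) = a_1 = 3
y_2 = S_2(0) = a_2 = 2
y_3 = S_2(3) = 0
t_q=9/2 is in segment 2 (τ=3/2); S_2(τ)=251/224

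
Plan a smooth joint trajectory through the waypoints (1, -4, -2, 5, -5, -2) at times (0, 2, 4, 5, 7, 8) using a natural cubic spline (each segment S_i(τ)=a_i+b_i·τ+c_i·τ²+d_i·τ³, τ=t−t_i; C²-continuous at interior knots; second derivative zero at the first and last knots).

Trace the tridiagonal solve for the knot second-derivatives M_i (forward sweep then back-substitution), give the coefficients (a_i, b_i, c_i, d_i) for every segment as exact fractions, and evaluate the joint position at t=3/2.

Δ: Δ0=-5/2, Δ1=1, Δ2=7, Δ3=-5, Δ4=3
row 1: diag=8, rhs=21; c'=1/4, d'=21/8
row 2: denom=6−2·1/4=11/2; d'=(36−2·21/8)/(11/2)=123/22
row 3: denom=6−1·2/11=64/11; d'=(-72−1·123/22)/(64/11)=-1707/128
row 4: denom=6−2·11/32=85/16; d'=(48−2·-1707/128)/(85/16)=4779/340
back: M4=4779/340
back: M3=-1707/128−11/32·4779/340=-6177/340
back: M2=123/22−2/11·-6177/340=756/85
back: M1=21/8−1/4·756/85=273/680
M: M0=0, M1=273/680, M2=756/85, M3=-6177/340, M4=4779/340, M5=0
seg 0: a=1, c=M0/2=0, d=(M1−M0)/(6·2)=91/2720, b=Δ0−h0·(2M0+M1)/6=-1791/680
seg 1: a=-4, c=M1/2=273/1360, d=(M2−M1)/(6·2)=385/544, b=Δ1−h1·(2M1+M2)/6=-759/340
seg 2: a=-2, c=M2/2=378/85, d=(M3−M2)/(6·1)=-3067/680, b=Δ2−h2·(2M2+M3)/6=4803/680
seg 3: a=5, c=M3/2=-6177/680, d=(M4−M3)/(6·2)=913/340, b=Δ3−h3·(2M3+M4)/6=165/68
seg 4: a=-5, c=M4/2=4779/680, d=(M5−M4)/(6·1)=-1593/680, b=Δ4−h4·(2M4+M5)/6=-573/340
t_q=3/2 → seg 0, τ=3/2; S=1+-1791/680·τ+0·τ²+91/2720·τ³=-61751/21760

  seg 0: a=1 b=-1791/680 c=0 d=91/2720
  seg 1: a=-4 b=-759/340 c=273/1360 d=385/544
  seg 2: a=-2 b=4803/680 c=378/85 d=-3067/680
  seg 3: a=5 b=165/68 c=-6177/680 d=913/340
  seg 4: a=-5 b=-573/340 c=4779/680 d=-1593/680
S(3/2) = -61751/21760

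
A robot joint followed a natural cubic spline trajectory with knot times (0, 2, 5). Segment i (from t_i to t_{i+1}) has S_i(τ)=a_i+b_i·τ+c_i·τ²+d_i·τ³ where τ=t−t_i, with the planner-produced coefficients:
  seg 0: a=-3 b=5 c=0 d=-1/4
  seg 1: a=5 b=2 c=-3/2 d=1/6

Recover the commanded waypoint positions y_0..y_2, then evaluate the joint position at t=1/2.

y_0 = S_0(0) = a_0 = -3
y_1 = S_1(0) = a_1 = 5
y_2 = S_1(3) = 2
t_q=1/2 is in segment 0 (τ=1/2); S_0(τ)=-17/32

y_0=-3 y_1=5 y_2=2
S(1/2) = -17/32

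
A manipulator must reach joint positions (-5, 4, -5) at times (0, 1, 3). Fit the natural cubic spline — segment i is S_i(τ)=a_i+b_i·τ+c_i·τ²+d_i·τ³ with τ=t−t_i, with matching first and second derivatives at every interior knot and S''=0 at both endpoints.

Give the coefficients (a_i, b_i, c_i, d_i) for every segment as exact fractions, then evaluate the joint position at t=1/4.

  seg 0: a=-5 b=45/4 c=0 d=-9/4
  seg 1: a=4 b=9/2 c=-27/4 d=9/8
S(1/4) = -569/256

Δ: Δ0=9, Δ1=-9/2
row 1: diag=6, rhs=-81; c'=1/3, d'=-27/2
back: M1=-27/2
M: M0=0, M1=-27/2, M2=0
seg 0: a=-5, c=M0/2=0, d=(M1−M0)/(6·1)=-9/4, b=Δ0−h0·(2M0+M1)/6=45/4
seg 1: a=4, c=M1/2=-27/4, d=(M2−M1)/(6·2)=9/8, b=Δ1−h1·(2M1+M2)/6=9/2
t_q=1/4 → seg 0, τ=1/4; S=-5+45/4·τ+0·τ²+-9/4·τ³=-569/256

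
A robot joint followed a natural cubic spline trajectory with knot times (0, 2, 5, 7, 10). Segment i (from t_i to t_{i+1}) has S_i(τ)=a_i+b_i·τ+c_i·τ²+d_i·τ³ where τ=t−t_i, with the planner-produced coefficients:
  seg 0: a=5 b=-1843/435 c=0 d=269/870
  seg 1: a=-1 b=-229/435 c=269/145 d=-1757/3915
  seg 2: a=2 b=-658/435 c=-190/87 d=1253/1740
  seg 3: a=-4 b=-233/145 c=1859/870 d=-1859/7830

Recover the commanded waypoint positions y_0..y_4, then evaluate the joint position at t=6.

y_0=5 y_1=-1 y_2=2 y_3=-4 y_4=4
S(6) = -1699/1740

y_0 = S_0(0) = a_0 = 5
y_1 = S_1(0) = a_1 = -1
y_2 = S_2(0) = a_2 = 2
y_3 = S_3(0) = a_3 = -4
y_4 = S_3(3) = 4
t_q=6 is in segment 2 (τ=1); S_2(τ)=-1699/1740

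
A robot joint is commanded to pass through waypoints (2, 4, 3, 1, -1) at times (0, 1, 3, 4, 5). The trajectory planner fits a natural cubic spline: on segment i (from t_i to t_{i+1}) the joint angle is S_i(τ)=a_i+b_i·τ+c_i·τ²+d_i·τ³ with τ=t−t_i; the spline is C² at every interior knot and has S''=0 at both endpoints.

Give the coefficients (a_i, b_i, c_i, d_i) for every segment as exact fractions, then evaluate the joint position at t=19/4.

  seg 0: a=2 b=579/244 c=0 d=-91/244
  seg 1: a=4 b=153/122 c=-273/244 d=59/488
  seg 2: a=3 b=-108/61 c=-24/61 d=10/61
  seg 3: a=1 b=-126/61 c=6/61 d=-2/61
S(19/4) = -991/1952

Δ: Δ0=2, Δ1=-1/2, Δ2=-2, Δ3=-2
row 1: diag=6, rhs=-15; c'=1/3, d'=-5/2
row 2: denom=6−2·1/3=16/3; d'=(-9−2·-5/2)/(16/3)=-3/4
row 3: denom=4−1·3/16=61/16; d'=(0−1·-3/4)/(61/16)=12/61
back: M3=12/61
back: M2=-3/4−3/16·12/61=-48/61
back: M1=-5/2−1/3·-48/61=-273/122
M: M0=0, M1=-273/122, M2=-48/61, M3=12/61, M4=0
seg 0: a=2, c=M0/2=0, d=(M1−M0)/(6·1)=-91/244, b=Δ0−h0·(2M0+M1)/6=579/244
seg 1: a=4, c=M1/2=-273/244, d=(M2−M1)/(6·2)=59/488, b=Δ1−h1·(2M1+M2)/6=153/122
seg 2: a=3, c=M2/2=-24/61, d=(M3−M2)/(6·1)=10/61, b=Δ2−h2·(2M2+M3)/6=-108/61
seg 3: a=1, c=M3/2=6/61, d=(M4−M3)/(6·1)=-2/61, b=Δ3−h3·(2M3+M4)/6=-126/61
t_q=19/4 → seg 3, τ=3/4; S=1+-126/61·τ+6/61·τ²+-2/61·τ³=-991/1952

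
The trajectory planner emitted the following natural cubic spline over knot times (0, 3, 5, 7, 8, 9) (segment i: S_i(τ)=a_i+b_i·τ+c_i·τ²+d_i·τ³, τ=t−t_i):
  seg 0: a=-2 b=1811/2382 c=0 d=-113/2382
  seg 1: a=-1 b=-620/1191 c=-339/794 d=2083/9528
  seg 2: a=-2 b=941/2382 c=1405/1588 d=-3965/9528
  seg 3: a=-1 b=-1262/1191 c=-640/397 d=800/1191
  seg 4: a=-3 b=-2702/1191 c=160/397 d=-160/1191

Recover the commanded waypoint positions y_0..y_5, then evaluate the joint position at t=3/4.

y_0 = S_0(0) = a_0 = -2
y_1 = S_1(0) = a_1 = -1
y_2 = S_2(0) = a_2 = -2
y_3 = S_3(0) = a_3 = -1
y_4 = S_4(0) = a_4 = -3
y_5 = S_4(1) = -5
t_q=3/4 is in segment 0 (τ=3/4); S_0(τ)=-73673/50816

y_0=-2 y_1=-1 y_2=-2 y_3=-1 y_4=-3 y_5=-5
S(3/4) = -73673/50816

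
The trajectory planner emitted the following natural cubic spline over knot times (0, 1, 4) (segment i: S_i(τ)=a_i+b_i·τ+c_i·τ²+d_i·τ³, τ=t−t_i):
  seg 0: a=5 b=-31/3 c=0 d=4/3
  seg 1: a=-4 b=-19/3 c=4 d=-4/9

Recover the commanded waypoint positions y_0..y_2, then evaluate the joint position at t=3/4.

y_0=5 y_1=-4 y_2=1
S(3/4) = -35/16

y_0 = S_0(0) = a_0 = 5
y_1 = S_1(0) = a_1 = -4
y_2 = S_1(3) = 1
t_q=3/4 is in segment 0 (τ=3/4); S_0(τ)=-35/16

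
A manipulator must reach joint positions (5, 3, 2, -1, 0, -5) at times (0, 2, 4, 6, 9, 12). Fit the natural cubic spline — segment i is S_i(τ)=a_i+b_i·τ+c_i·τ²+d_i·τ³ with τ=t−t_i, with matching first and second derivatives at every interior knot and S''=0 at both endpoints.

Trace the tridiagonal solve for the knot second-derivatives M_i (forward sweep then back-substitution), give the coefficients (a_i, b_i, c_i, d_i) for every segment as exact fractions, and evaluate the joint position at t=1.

Δ: Δ0=-1, Δ1=-1/2, Δ2=-3/2, Δ3=1/3, Δ4=-5/3
row 1: diag=8, rhs=3; c'=1/4, d'=3/8
row 2: denom=8−2·1/4=15/2; d'=(-6−2·3/8)/(15/2)=-9/10
row 3: denom=10−2·4/15=142/15; d'=(11−2·-9/10)/(142/15)=96/71
row 4: denom=12−3·45/142=1569/142; d'=(-12−3·96/71)/(1569/142)=-760/523
back: M4=-760/523
back: M3=96/71−45/142·-760/523=948/523
back: M2=-9/10−4/15·948/523=-1447/1046
back: M1=3/8−1/4·-1447/1046=377/523
M: M0=0, M1=377/523, M2=-1447/1046, M3=948/523, M4=-760/523, M5=0
seg 0: a=5, c=M0/2=0, d=(M1−M0)/(6·2)=377/6276, b=Δ0−h0·(2M0+M1)/6=-1946/1569
seg 1: a=3, c=M1/2=377/1046, d=(M2−M1)/(6·2)=-2201/12552, b=Δ1−h1·(2M1+M2)/6=-815/1569
seg 2: a=2, c=M2/2=-1447/2092, d=(M3−M2)/(6·2)=3343/12552, b=Δ2−h2·(2M2+M3)/6=-3709/3138
seg 3: a=-1, c=M3/2=474/523, d=(M4−M3)/(6·3)=-854/4707, b=Δ3−h3·(2M3+M4)/6=-1181/1569
seg 4: a=0, c=M4/2=-380/523, d=(M5−M4)/(6·3)=380/4707, b=Δ4−h4·(2M4+M5)/6=-335/1569
t_q=1 → seg 0, τ=1; S=5+-1946/1569·τ+0·τ²+377/6276·τ³=7991/2092

  seg 0: a=5 b=-1946/1569 c=0 d=377/6276
  seg 1: a=3 b=-815/1569 c=377/1046 d=-2201/12552
  seg 2: a=2 b=-3709/3138 c=-1447/2092 d=3343/12552
  seg 3: a=-1 b=-1181/1569 c=474/523 d=-854/4707
  seg 4: a=0 b=-335/1569 c=-380/523 d=380/4707
S(1) = 7991/2092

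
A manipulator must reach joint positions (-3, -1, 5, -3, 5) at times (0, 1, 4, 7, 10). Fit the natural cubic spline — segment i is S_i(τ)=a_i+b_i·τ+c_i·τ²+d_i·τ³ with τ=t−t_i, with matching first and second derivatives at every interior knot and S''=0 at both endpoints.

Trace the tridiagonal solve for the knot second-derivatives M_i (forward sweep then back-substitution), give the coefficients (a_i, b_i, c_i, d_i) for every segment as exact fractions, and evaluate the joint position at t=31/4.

Δ: Δ0=2, Δ1=2, Δ2=-8/3, Δ3=8/3
row 1: diag=8, rhs=0; c'=3/8, d'=0
row 2: denom=12−3·3/8=87/8; d'=(-28−3·0)/(87/8)=-224/87
row 3: denom=12−3·8/29=324/29; d'=(32−3·-224/87)/(324/29)=32/9
back: M3=32/9
back: M2=-224/87−8/29·32/9=-32/9
back: M1=0−3/8·-32/9=4/3
M: M0=0, M1=4/3, M2=-32/9, M3=32/9, M4=0
seg 0: a=-3, c=M0/2=0, d=(M1−M0)/(6·1)=2/9, b=Δ0−h0·(2M0+M1)/6=16/9
seg 1: a=-1, c=M1/2=2/3, d=(M2−M1)/(6·3)=-22/81, b=Δ1−h1·(2M1+M2)/6=22/9
seg 2: a=5, c=M2/2=-16/9, d=(M3−M2)/(6·3)=32/81, b=Δ2−h2·(2M2+M3)/6=-8/9
seg 3: a=-3, c=M3/2=16/9, d=(M4−M3)/(6·3)=-16/81, b=Δ3−h3·(2M3+M4)/6=-8/9
t_q=31/4 → seg 3, τ=3/4; S=-3+-8/9·τ+16/9·τ²+-16/81·τ³=-11/4

  seg 0: a=-3 b=16/9 c=0 d=2/9
  seg 1: a=-1 b=22/9 c=2/3 d=-22/81
  seg 2: a=5 b=-8/9 c=-16/9 d=32/81
  seg 3: a=-3 b=-8/9 c=16/9 d=-16/81
S(31/4) = -11/4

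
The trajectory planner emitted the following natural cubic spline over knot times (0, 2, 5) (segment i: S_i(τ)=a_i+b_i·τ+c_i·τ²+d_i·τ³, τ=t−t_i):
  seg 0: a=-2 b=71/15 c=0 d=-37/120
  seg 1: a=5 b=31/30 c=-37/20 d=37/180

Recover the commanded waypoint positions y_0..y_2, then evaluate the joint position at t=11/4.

y_0=-2 y_1=5 y_2=-3
S(11/4) = 6171/1280

y_0 = S_0(0) = a_0 = -2
y_1 = S_1(0) = a_1 = 5
y_2 = S_1(3) = -3
t_q=11/4 is in segment 1 (τ=3/4); S_1(τ)=6171/1280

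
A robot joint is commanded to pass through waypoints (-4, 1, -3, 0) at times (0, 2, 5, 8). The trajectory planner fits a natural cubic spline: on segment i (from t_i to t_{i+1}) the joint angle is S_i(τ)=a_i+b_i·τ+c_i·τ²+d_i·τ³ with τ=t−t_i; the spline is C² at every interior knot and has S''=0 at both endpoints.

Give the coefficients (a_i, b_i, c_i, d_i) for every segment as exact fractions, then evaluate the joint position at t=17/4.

  seg 0: a=-4 b=767/222 c=0 d=-53/222
  seg 1: a=1 b=131/222 c=-53/37 d=527/1998
  seg 2: a=-3 b=-98/111 c=209/222 d=-209/1998
S(17/4) = -9091/4736

Δ: Δ0=5/2, Δ1=-4/3, Δ2=1
row 1: diag=10, rhs=-23; c'=3/10, d'=-23/10
row 2: denom=12−3·3/10=111/10; d'=(14−3·-23/10)/(111/10)=209/111
back: M2=209/111
back: M1=-23/10−3/10·209/111=-106/37
M: M0=0, M1=-106/37, M2=209/111, M3=0
seg 0: a=-4, c=M0/2=0, d=(M1−M0)/(6·2)=-53/222, b=Δ0−h0·(2M0+M1)/6=767/222
seg 1: a=1, c=M1/2=-53/37, d=(M2−M1)/(6·3)=527/1998, b=Δ1−h1·(2M1+M2)/6=131/222
seg 2: a=-3, c=M2/2=209/222, d=(M3−M2)/(6·3)=-209/1998, b=Δ2−h2·(2M2+M3)/6=-98/111
t_q=17/4 → seg 1, τ=9/4; S=1+131/222·τ+-53/37·τ²+527/1998·τ³=-9091/4736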